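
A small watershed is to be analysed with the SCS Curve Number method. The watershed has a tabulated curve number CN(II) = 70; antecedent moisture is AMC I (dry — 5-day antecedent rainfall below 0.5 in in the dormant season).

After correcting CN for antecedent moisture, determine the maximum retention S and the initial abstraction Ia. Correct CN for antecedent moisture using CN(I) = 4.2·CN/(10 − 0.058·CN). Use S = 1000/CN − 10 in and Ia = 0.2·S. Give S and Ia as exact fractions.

S = 500/49 in ≈ 10.204 in; Ia = 100/49 in ≈ 2.041 in

Adjust CN=70 to AMC I: 4.2·70/(10 − 0.058·70) → 294 ÷ (297/50) = 4900/99 ≈ 49.495
S = 1000/(4900/99) − 10 = 500/49 in ≈ 10.204 in
Initial abstraction Ia = S/5 = (500/49)/5 = 100/49 ≈ 2.041 in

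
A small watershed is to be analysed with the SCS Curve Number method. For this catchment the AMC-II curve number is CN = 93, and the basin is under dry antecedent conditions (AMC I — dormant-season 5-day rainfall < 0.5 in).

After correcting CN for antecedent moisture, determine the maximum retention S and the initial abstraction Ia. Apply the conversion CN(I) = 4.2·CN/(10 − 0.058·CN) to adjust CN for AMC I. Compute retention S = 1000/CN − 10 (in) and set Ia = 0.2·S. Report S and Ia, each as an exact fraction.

Dry (AMC I): CN(I) = 4.2·93/(10 − 0.058·93) = (1953/5)/(2303/500) = 27900/329 ≈ 84.802
S = 1000/(27900/329) − 10 = 500/279 in ≈ 1.792 in
Ia = 0.2S: 0.2·1.792 = 0.358 in (exactly 100/279)

S = 500/279 in ≈ 1.792 in; Ia = 100/279 in ≈ 0.358 in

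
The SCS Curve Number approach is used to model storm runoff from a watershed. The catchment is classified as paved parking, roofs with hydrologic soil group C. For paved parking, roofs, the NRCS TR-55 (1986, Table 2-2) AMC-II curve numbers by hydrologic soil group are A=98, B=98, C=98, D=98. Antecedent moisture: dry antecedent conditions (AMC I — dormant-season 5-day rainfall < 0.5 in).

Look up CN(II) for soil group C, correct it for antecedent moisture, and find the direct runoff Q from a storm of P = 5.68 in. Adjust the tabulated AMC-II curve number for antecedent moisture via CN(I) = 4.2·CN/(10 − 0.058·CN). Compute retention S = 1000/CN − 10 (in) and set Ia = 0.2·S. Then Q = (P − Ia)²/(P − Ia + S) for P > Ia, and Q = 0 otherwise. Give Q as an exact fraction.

NRCS table: paved parking, roofs, soil group C → CN(II) = 98
CN(I) from CN(II)=98: (4.2·98)/(10 − 0.058·98) = 102900/1079 ≈ 95.366
S = 1000/(102900/1079) − 10 = 500/1029 in ≈ 0.486 in
Ia = 0.2·(500/1029) = 100/1029 in ≈ 0.097 in
Since P=5.680 > Ia=0.097: effective rainfall P−Ia = 143618/25725 in
Runoff Q = (P−Ia)²/(P−Ia+S) = (5.583)²/(5.583+0.486) = 10313064962/2008067775 ≈ 5.136 in

Q = 10313064962/2008067775 in ≈ 5.136 in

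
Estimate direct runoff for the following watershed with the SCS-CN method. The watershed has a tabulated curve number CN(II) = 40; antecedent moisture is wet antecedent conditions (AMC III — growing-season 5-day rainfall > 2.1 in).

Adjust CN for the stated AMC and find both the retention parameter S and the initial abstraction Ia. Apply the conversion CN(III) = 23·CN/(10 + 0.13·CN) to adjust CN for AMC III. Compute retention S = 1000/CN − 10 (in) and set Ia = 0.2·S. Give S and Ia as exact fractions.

S = 150/23 in ≈ 6.522 in; Ia = 30/23 in ≈ 1.304 in

CN(III) from CN(II)=40: (23·40)/(10 + 0.13·40) = 1150/19 ≈ 60.526
S = 1000/(1150/19) − 10 = 150/23 in ≈ 6.522 in
Initial abstraction Ia = S/5 = (150/23)/5 = 30/23 ≈ 1.304 in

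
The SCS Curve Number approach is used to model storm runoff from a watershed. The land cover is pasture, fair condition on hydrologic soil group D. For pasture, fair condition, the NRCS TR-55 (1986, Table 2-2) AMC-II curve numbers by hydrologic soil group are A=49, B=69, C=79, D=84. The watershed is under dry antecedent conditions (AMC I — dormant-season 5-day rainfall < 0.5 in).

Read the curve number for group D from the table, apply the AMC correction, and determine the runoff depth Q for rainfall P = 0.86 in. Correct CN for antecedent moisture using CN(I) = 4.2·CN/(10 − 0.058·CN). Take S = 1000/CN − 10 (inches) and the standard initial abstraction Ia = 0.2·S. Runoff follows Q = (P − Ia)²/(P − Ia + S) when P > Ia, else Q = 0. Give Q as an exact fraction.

Q = 0 in ≈ 0.000 in

NRCS table: pasture, fair condition, soil group D → CN(II) = 84
CN(I) from CN(II)=84: (4.2·84)/(10 − 0.058·84) = 44100/641 ≈ 68.799
Retention S: 1000/CN − 10 with CN=68.799 → S = 2000/441 ≈ 4.535 in
Ia = 0.2S: 0.2·4.535 = 0.907 in (exactly 400/441)
P = 0.860 ≤ Ia = 0.907 in: entire storm abstracted, Q = 0.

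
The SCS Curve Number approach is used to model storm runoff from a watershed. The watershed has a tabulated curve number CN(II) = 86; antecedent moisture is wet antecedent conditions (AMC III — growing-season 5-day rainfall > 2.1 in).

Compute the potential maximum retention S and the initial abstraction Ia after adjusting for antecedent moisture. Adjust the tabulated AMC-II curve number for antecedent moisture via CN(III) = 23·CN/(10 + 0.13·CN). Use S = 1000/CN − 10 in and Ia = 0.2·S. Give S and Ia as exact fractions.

Adjust CN=86 to AMC III: 23·86/(10 + 0.13·86) → 1978 ÷ (1059/50) = 98900/1059 ≈ 93.390
Retention S: 1000/CN − 10 with CN=93.390 → S = 700/989 ≈ 0.708 in
Initial abstraction Ia = S/5 = (700/989)/5 = 140/989 ≈ 0.142 in

S = 700/989 in ≈ 0.708 in; Ia = 140/989 in ≈ 0.142 in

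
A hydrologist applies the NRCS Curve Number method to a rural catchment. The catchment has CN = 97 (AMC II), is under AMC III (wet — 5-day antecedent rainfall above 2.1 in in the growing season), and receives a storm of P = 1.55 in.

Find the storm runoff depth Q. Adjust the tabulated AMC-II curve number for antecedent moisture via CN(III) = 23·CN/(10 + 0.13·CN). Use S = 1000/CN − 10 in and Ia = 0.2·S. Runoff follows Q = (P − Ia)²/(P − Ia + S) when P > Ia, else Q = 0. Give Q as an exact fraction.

Adjust CN=97 to AMC III: 23·97/(10 + 0.13·97) → 2231 ÷ (2261/100) = 223100/2261 ≈ 98.673
Retention S: 1000/CN − 10 with CN=98.673 → S = 300/2231 ≈ 0.134 in
Ia = 0.2·(300/2231) = 60/2231 in ≈ 0.027 in
Excess rainfall: 1.550 − 0.027 = 1.523 in; P > Ia so Q > 0
Q = (67961/44620)²/((67961/44620) + 300/2231) = (4618697521/1990944400)/(73961/44620) = 4618697521/3300139820 in ≈ 1.400 in

Q = 4618697521/3300139820 in ≈ 1.400 in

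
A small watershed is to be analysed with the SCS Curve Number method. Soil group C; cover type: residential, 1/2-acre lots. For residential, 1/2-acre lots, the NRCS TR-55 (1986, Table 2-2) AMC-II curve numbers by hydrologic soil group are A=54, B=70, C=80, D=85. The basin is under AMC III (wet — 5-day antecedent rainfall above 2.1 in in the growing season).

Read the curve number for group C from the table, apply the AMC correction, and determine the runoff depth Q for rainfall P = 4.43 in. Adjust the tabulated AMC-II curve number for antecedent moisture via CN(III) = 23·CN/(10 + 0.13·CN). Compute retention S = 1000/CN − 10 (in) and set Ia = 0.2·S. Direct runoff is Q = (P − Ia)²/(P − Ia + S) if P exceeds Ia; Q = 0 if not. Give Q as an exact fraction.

NRCS table: residential, 1/2-acre lots, soil group C → CN(II) = 80
CN(III) from CN(II)=80: (23·80)/(10 + 0.13·80) = 4600/51 ≈ 90.196
S = 1000/(4600/51) − 10 = 25/23 in ≈ 1.087 in
Initial abstraction Ia = S/5 = (25/23)/5 = 5/23 ≈ 0.217 in
Since P=4.430 > Ia=0.217: effective rainfall P−Ia = 9689/2300 in
Runoff Q = (P−Ia)²/(P−Ia+S) = (4.213)²/(4.213+1.087) = 93876721/28034700 ≈ 3.349 in

Q = 93876721/28034700 in ≈ 3.349 in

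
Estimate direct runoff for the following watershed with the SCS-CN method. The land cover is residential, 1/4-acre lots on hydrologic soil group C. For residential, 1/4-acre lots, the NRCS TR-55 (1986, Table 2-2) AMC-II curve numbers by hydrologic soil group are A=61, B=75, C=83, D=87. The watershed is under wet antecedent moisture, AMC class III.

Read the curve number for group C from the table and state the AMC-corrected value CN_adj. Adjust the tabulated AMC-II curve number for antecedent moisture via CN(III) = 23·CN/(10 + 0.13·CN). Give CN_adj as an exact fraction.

CN_adj = 190900/2079 ≈ 91.823

NRCS table: residential, 1/4-acre lots, soil group C → CN(II) = 83
CN(III) from CN(II)=83: (23·83)/(10 + 0.13·83) = 190900/2079 ≈ 91.823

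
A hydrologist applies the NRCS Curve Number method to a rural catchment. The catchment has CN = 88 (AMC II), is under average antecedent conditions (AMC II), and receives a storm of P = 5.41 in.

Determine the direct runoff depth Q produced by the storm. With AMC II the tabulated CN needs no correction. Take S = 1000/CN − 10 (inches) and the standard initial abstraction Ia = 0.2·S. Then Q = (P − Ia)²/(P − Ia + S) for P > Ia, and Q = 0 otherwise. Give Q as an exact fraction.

Q = 31933801/7866100 in ≈ 4.060 in

AMC II — tabulated CN = 88 applies directly.
S = 1000/88 − 10 = 15/11 in ≈ 1.364 in
Ia = 0.2S: 0.2·1.364 = 0.273 in (exactly 3/11)
Since P=5.410 > Ia=0.273: effective rainfall P−Ia = 5651/1100 in
Q = (5651/1100)²/((5651/1100) + 15/11) = (31933801/1210000)/(7151/1100) = 31933801/7866100 in ≈ 4.060 in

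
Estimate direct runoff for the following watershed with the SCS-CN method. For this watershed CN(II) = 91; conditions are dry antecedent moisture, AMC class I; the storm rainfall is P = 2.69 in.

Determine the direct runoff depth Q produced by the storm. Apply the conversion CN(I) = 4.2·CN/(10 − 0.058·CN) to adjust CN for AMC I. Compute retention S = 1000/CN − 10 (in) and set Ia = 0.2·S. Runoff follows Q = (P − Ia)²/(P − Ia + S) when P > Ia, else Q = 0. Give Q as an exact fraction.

Q = 19980670609/18559186100 in ≈ 1.077 in

Dry (AMC I): CN(I) = 4.2·91/(10 − 0.058·91) = (1911/5)/(2361/500) = 63700/787 ≈ 80.940
Retention S: 1000/CN − 10 with CN=80.940 → S = 1500/637 ≈ 2.355 in
Initial abstraction Ia = S/5 = (1500/637)/5 = 300/637 ≈ 0.471 in
P − Ia = 2.690 − 0.471 = 141353/63700 ≈ 2.219 in (> 0, runoff occurs)
Q: (141353/63700)² ÷ (291353/63700) = 19980670609/18559186100 in (≈ 1.077 in)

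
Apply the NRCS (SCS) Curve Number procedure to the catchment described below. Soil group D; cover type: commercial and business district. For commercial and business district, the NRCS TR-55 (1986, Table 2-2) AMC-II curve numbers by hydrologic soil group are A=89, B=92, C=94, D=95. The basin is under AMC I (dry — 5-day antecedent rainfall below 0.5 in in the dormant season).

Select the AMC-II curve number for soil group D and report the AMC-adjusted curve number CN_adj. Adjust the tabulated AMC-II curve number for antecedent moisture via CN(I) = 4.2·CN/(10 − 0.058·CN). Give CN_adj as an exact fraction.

CN_adj = 39900/449 ≈ 88.864

NRCS table: commercial and business district, soil group D → CN(II) = 95
Adjust CN=95 to AMC I: 4.2·95/(10 − 0.058·95) → 399 ÷ (449/100) = 39900/449 ≈ 88.864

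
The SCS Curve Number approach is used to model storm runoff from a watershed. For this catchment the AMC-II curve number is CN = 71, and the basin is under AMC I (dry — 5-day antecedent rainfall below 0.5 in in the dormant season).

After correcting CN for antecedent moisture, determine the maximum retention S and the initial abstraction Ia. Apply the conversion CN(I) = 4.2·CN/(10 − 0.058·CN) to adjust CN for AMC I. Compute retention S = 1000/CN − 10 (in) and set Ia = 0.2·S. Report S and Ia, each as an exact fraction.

CN(I) from CN(II)=71: (4.2·71)/(10 − 0.058·71) = 149100/2941 ≈ 50.697
S = 1000/(149100/2941) − 10 = 14500/1491 in ≈ 9.725 in
Ia = 0.2·(14500/1491) = 2900/1491 in ≈ 1.945 in

S = 14500/1491 in ≈ 9.725 in; Ia = 2900/1491 in ≈ 1.945 in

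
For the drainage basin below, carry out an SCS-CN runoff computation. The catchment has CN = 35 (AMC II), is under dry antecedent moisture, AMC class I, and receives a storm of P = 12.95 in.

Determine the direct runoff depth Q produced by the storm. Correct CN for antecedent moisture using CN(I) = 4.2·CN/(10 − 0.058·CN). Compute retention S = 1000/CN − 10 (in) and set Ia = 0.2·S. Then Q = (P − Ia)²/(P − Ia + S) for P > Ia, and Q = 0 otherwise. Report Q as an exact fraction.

Adjust CN=35 to AMC I: 4.2·35/(10 − 0.058·35) → 147 ÷ (797/100) = 14700/797 ≈ 18.444
S = 1000/(14700/797) − 10 = 6500/147 in ≈ 44.218 in
Ia = 0.2·(6500/147) = 1300/147 in ≈ 8.844 in
Since P=12.950 > Ia=8.844: effective rainfall P−Ia = 12073/2940 in
Q: (12073/2940)² ÷ (142073/2940) = 145757329/417694620 in (≈ 0.349 in)

Q = 145757329/417694620 in ≈ 0.349 in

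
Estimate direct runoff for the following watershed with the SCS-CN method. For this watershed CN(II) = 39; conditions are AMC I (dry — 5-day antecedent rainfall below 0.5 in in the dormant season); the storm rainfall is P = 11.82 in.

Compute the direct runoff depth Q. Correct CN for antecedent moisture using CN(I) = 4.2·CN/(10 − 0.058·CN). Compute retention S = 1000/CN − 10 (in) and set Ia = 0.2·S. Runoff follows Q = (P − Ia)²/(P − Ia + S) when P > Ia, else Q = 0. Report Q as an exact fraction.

Q = 32051382841/69779987550 in ≈ 0.459 in

Adjust CN=39 to AMC I: 4.2·39/(10 − 0.058·39) → (819/5) ÷ (3869/500) = 81900/3869 ≈ 21.168
S = 1000/(81900/3869) − 10 = 30500/819 in ≈ 37.241 in
Ia = 0.2·(30500/819) = 6100/819 in ≈ 7.448 in
P − Ia = 11.820 − 7.448 = 179029/40950 ≈ 4.372 in (> 0, runoff occurs)
Q = (179029/40950)²/((179029/40950) + 30500/819) = (32051382841/1676902500)/(1704029/40950) = 32051382841/69779987550 in ≈ 0.459 in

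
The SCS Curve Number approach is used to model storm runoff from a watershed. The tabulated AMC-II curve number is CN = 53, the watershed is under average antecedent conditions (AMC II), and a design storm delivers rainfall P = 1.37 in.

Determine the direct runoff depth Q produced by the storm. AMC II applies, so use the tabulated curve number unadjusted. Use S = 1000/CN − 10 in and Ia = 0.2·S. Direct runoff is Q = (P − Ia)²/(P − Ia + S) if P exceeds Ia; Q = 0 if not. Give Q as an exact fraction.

Q = 0 in ≈ 0.000 in

CN(II) = 53; AMC II needs no correction.
Retention S: 1000/CN − 10 with CN=53.000 → S = 470/53 ≈ 8.868 in
Ia = 0.2·(470/53) = 94/53 in ≈ 1.774 in
P = 1.370 ≤ Ia = 1.774 in: entire storm abstracted, Q = 0.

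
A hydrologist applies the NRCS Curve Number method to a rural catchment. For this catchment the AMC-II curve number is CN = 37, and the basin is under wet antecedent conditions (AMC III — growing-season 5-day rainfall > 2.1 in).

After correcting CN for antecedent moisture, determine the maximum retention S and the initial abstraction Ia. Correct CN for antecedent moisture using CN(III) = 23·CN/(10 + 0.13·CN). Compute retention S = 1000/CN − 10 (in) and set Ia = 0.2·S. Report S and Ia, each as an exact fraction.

CN(III) from CN(II)=37: (23·37)/(10 + 0.13·37) = 85100/1481 ≈ 57.461
Max retention: S = 1000/(85100/1481) − 10 = 6300/851 in (≈ 7.403 in)
Ia = 0.2S: 0.2·7.403 = 1.481 in (exactly 1260/851)

S = 6300/851 in ≈ 7.403 in; Ia = 1260/851 in ≈ 1.481 in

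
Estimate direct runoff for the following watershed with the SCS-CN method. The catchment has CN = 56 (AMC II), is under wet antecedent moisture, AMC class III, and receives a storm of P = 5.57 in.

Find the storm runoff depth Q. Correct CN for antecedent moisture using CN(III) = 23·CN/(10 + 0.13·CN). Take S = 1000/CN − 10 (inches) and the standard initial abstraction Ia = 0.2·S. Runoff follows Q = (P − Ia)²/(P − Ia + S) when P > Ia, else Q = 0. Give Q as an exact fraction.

Q = 6190070329/2152199700 in ≈ 2.876 in

Wet (AMC III): CN(III) = 23·56/(10 + 0.13·56) = 1288/(432/25) = 4025/54 ≈ 74.537
Retention S: 1000/CN − 10 with CN=74.537 → S = 550/161 ≈ 3.416 in
Ia = 0.2S: 0.2·3.416 = 0.683 in (exactly 110/161)
Since P=5.570 > Ia=0.683: effective rainfall P−Ia = 78677/16100 in
Q: (78677/16100)² ÷ (133677/16100) = 6190070329/2152199700 in (≈ 2.876 in)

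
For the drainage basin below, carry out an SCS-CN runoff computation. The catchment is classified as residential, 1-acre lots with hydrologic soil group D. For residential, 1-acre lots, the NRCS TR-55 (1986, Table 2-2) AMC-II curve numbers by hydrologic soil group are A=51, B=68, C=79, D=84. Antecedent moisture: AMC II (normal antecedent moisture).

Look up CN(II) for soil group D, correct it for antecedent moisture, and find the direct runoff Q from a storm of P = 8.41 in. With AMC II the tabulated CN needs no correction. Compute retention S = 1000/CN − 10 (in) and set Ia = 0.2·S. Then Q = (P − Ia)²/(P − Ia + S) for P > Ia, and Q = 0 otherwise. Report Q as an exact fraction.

Q = 284293321/43808100 in ≈ 6.490 in

NRCS table: residential, 1-acre lots, soil group D → CN(II) = 84
CN(II) = 84; AMC II needs no correction.
Max retention: S = 1000/84 − 10 = 40/21 in (≈ 1.905 in)
Initial abstraction Ia = S/5 = (40/21)/5 = 8/21 ≈ 0.381 in
Since P=8.410 > Ia=0.381: effective rainfall P−Ia = 16861/2100 in
Q: (16861/2100)² ÷ (20861/2100) = 284293321/43808100 in (≈ 6.490 in)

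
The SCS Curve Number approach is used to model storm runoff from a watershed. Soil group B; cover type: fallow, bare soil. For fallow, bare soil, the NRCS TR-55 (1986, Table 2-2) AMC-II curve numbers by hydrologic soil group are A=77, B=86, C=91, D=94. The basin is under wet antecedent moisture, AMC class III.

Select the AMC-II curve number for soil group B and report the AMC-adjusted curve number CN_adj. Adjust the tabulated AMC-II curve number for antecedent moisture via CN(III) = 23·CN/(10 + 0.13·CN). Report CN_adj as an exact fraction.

NRCS table: fallow, bare soil, soil group B → CN(II) = 86
Adjust CN=86 to AMC III: 23·86/(10 + 0.13·86) → 1978 ÷ (1059/50) = 98900/1059 ≈ 93.390

CN_adj = 98900/1059 ≈ 93.390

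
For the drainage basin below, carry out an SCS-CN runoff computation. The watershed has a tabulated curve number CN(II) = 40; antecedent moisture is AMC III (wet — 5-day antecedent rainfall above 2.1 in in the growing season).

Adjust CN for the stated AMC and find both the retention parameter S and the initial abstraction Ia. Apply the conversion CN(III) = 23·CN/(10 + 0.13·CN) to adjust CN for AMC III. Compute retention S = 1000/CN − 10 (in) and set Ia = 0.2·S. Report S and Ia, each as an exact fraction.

CN(III) from CN(II)=40: (23·40)/(10 + 0.13·40) = 1150/19 ≈ 60.526
Max retention: S = 1000/(1150/19) − 10 = 150/23 in (≈ 6.522 in)
Ia = 0.2S: 0.2·6.522 = 1.304 in (exactly 30/23)

S = 150/23 in ≈ 6.522 in; Ia = 30/23 in ≈ 1.304 in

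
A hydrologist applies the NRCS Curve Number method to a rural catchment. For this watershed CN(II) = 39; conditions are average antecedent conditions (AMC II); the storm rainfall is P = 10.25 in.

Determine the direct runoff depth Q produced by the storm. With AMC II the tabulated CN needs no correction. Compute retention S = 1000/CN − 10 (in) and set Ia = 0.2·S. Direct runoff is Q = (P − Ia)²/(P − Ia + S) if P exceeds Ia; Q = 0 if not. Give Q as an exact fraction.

Q = 1234321/553956 in ≈ 2.228 in

AMC II — tabulated CN = 39 applies directly.
S = 1000/39 − 10 = 610/39 in ≈ 15.641 in
Ia = 0.2S: 0.2·15.641 = 3.128 in (exactly 122/39)
Since P=10.250 > Ia=3.128: effective rainfall P−Ia = 1111/156 in
Q = (1111/156)²/((1111/156) + 610/39) = (1234321/24336)/(3551/156) = 1234321/553956 in ≈ 2.228 in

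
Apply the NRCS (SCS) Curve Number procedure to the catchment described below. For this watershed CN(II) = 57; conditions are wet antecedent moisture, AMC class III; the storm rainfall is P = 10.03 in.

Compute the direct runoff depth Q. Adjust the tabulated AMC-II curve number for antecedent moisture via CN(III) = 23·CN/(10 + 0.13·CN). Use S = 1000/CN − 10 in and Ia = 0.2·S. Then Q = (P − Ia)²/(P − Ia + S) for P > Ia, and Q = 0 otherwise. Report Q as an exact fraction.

Q = 1510276318489/217486116300 in ≈ 6.944 in

Wet (AMC III): CN(III) = 23·57/(10 + 0.13·57) = 1311/(1741/100) = 131100/1741 ≈ 75.302
S = 1000/(131100/1741) − 10 = 4300/1311 in ≈ 3.280 in
Ia = 0.2S: 0.2·3.280 = 0.656 in (exactly 860/1311)
P − Ia = 10.030 − 0.656 = 1228933/131100 ≈ 9.374 in (> 0, runoff occurs)
Q: (1228933/131100)² ÷ (1658933/131100) = 1510276318489/217486116300 in (≈ 6.944 in)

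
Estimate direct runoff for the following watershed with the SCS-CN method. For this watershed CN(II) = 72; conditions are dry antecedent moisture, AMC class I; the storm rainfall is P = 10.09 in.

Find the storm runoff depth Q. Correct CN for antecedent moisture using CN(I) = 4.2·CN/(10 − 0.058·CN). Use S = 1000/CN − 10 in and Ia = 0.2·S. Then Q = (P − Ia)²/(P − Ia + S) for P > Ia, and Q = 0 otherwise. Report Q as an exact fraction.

Q = 494751049/127556100 in ≈ 3.879 in

Adjust CN=72 to AMC I: 4.2·72/(10 − 0.058·72) → (1512/5) ÷ (728/125) = 675/13 ≈ 51.923
Retention S: 1000/CN − 10 with CN=51.923 → S = 250/27 ≈ 9.259 in
Initial abstraction Ia = S/5 = (250/27)/5 = 50/27 ≈ 1.852 in
Since P=10.090 > Ia=1.852: effective rainfall P−Ia = 22243/2700 in
Runoff Q = (P−Ia)²/(P−Ia+S) = (8.238)²/(8.238+9.259) = 494751049/127556100 ≈ 3.879 in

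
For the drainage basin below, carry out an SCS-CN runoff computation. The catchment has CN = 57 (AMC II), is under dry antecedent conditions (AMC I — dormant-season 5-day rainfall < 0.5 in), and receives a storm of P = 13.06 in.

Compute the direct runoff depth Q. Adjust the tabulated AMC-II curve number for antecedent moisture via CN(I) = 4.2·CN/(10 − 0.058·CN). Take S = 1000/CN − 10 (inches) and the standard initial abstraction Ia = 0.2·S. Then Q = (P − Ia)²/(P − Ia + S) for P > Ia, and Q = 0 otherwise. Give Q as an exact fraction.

Dry (AMC I): CN(I) = 4.2·57/(10 − 0.058·57) = (1197/5)/(3347/500) = 119700/3347 ≈ 35.763
S = 1000/(119700/3347) − 10 = 21500/1197 in ≈ 17.962 in
Ia = 0.2·(21500/1197) = 4300/1197 in ≈ 3.592 in
P − Ia = 13.060 − 3.592 = 566641/59850 ≈ 9.468 in (> 0, runoff occurs)
Q = (566641/59850)²/((566641/59850) + 21500/1197) = (321082022881/3582022500)/(1641641/59850) = 321082022881/98252213850 in ≈ 3.268 in

Q = 321082022881/98252213850 in ≈ 3.268 in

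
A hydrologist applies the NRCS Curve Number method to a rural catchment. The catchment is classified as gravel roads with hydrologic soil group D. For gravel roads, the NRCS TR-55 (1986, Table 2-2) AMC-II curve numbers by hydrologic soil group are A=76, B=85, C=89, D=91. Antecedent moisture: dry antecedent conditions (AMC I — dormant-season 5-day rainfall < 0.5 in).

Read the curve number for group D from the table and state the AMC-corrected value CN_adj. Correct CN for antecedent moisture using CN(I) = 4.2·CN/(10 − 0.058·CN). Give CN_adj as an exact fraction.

CN_adj = 63700/787 ≈ 80.940

NRCS table: gravel roads, soil group D → CN(II) = 91
Adjust CN=91 to AMC I: 4.2·91/(10 − 0.058·91) → (1911/5) ÷ (2361/500) = 63700/787 ≈ 80.940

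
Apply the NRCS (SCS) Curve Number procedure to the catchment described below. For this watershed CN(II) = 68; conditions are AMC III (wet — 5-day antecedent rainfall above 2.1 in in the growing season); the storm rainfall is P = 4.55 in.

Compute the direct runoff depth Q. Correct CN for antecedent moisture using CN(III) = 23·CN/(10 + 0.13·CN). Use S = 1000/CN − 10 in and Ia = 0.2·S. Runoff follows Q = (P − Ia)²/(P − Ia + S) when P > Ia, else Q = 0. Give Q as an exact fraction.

Q = 1048529161/378339420 in ≈ 2.771 in

Wet (AMC III): CN(III) = 23·68/(10 + 0.13·68) = 1564/(471/25) = 39100/471 ≈ 83.015
Retention S: 1000/CN − 10 with CN=83.015 → S = 800/391 ≈ 2.046 in
Ia = 0.2S: 0.2·2.046 = 0.409 in (exactly 160/391)
P − Ia = 4.550 − 0.409 = 32381/7820 ≈ 4.141 in (> 0, runoff occurs)
Q: (32381/7820)² ÷ (48381/7820) = 1048529161/378339420 in (≈ 2.771 in)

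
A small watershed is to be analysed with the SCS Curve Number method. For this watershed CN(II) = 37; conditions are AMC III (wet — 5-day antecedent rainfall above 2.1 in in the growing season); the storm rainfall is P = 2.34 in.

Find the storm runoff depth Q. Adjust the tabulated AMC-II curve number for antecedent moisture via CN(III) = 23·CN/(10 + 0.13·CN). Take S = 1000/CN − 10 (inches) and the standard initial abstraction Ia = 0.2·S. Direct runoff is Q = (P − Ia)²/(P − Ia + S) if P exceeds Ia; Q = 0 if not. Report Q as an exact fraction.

Adjust CN=37 to AMC III: 23·37/(10 + 0.13·37) → 851 ÷ (1481/100) = 85100/1481 ≈ 57.461
Max retention: S = 1000/(85100/1481) − 10 = 6300/851 in (≈ 7.403 in)
Initial abstraction Ia = S/5 = (6300/851)/5 = 1260/851 ≈ 1.481 in
Excess rainfall: 2.340 − 1.481 = 0.859 in; P > Ia so Q > 0
Q: (36567/42550)² ÷ (351567/42550) = 49523907/554043550 in (≈ 0.089 in)

Q = 49523907/554043550 in ≈ 0.089 in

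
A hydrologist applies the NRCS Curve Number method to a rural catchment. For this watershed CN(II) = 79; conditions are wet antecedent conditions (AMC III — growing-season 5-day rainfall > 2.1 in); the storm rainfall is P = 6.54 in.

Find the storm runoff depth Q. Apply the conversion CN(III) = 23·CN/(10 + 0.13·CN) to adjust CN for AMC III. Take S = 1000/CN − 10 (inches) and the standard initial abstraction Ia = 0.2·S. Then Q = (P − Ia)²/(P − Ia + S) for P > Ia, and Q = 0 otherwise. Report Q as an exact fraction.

CN(III) from CN(II)=79: (23·79)/(10 + 0.13·79) = 181700/2027 ≈ 89.640
Retention S: 1000/CN − 10 with CN=89.640 → S = 2100/1817 ≈ 1.156 in
Ia = 0.2·(2100/1817) = 420/1817 in ≈ 0.231 in
Excess rainfall: 6.540 − 0.231 = 6.309 in; P > Ia so Q > 0
Q = (573159/90850)²/((573159/90850) + 2100/1817) = (328511239281/8253722500)/(678159/90850) = 36501248809/6845638350 in ≈ 5.332 in

Q = 36501248809/6845638350 in ≈ 5.332 in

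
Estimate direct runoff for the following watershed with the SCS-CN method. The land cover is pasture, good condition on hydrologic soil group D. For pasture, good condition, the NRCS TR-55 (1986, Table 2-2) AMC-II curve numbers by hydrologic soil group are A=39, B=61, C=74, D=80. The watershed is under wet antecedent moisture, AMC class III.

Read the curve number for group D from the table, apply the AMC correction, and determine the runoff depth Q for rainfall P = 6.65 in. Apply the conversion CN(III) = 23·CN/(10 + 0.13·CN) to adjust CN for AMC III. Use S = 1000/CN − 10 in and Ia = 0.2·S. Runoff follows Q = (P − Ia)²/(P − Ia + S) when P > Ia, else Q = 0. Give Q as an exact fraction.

NRCS table: pasture, good condition, soil group D → CN(II) = 80
CN(III) from CN(II)=80: (23·80)/(10 + 0.13·80) = 4600/51 ≈ 90.196
Max retention: S = 1000/(4600/51) − 10 = 25/23 in (≈ 1.087 in)
Ia = 0.2S: 0.2·1.087 = 0.217 in (exactly 5/23)
P − Ia = 6.650 − 0.217 = 2959/460 ≈ 6.433 in (> 0, runoff occurs)
Q = (2959/460)²/((2959/460) + 25/23) = (8755681/211600)/(3459/460) = 8755681/1591140 in ≈ 5.503 in

Q = 8755681/1591140 in ≈ 5.503 in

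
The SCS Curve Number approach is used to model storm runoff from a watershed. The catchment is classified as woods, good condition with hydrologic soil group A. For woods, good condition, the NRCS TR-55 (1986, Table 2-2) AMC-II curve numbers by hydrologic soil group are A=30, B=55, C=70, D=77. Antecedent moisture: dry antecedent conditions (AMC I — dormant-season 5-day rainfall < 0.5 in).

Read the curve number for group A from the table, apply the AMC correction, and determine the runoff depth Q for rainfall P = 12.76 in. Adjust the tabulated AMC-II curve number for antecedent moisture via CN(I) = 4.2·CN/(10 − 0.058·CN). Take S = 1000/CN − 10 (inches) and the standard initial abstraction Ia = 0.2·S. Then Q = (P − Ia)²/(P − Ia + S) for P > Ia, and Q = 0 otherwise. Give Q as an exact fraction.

Q = 137641/2895975 in ≈ 0.048 in

NRCS table: woods, good condition, soil group A → CN(II) = 30
Dry (AMC I): CN(I) = 4.2·30/(10 − 0.058·30) = 126/(413/50) = 900/59 ≈ 15.254
Retention S: 1000/CN − 10 with CN=15.254 → S = 500/9 ≈ 55.556 in
Ia = 0.2S: 0.2·55.556 = 11.111 in (exactly 100/9)
P − Ia = 12.760 − 11.111 = 371/225 ≈ 1.649 in (> 0, runoff occurs)
Q: (371/225)² ÷ (12871/225) = 137641/2895975 in (≈ 0.048 in)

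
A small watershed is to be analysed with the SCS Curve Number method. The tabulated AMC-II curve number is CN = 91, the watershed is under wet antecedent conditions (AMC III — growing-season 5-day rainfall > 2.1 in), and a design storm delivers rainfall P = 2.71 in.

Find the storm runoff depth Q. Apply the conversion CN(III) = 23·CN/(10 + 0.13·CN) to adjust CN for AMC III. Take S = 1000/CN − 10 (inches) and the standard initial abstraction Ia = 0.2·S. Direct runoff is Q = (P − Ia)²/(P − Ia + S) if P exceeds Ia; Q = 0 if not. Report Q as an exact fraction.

Q = 301623935209/133785187900 in ≈ 2.255 in

CN(III) from CN(II)=91: (23·91)/(10 + 0.13·91) = 209300/2183 ≈ 95.877
Max retention: S = 1000/(209300/2183) − 10 = 900/2093 in (≈ 0.430 in)
Ia = 0.2·(900/2093) = 180/2093 in ≈ 0.086 in
Since P=2.710 > Ia=0.086: effective rainfall P−Ia = 549203/209300 in
Q = (549203/209300)²/((549203/209300) + 900/2093) = (301623935209/43806490000)/(639203/209300) = 301623935209/133785187900 in ≈ 2.255 in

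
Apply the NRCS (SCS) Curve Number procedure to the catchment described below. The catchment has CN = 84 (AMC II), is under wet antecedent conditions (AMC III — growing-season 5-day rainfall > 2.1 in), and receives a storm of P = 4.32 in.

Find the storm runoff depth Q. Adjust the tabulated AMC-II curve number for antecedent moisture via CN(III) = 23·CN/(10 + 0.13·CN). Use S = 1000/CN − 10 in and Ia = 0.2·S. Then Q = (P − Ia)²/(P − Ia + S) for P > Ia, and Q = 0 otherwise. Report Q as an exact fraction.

Q = 629106724/181620075 in ≈ 3.464 in

Adjust CN=84 to AMC III: 23·84/(10 + 0.13·84) → 1932 ÷ (523/25) = 48300/523 ≈ 92.352
Retention S: 1000/CN − 10 with CN=92.352 → S = 400/483 ≈ 0.828 in
Ia = 0.2·(400/483) = 80/483 in ≈ 0.166 in
P − Ia = 4.320 − 0.166 = 50164/12075 ≈ 4.154 in (> 0, runoff occurs)
Runoff Q = (P−Ia)²/(P−Ia+S) = (4.154)²/(4.154+0.828) = 629106724/181620075 ≈ 3.464 in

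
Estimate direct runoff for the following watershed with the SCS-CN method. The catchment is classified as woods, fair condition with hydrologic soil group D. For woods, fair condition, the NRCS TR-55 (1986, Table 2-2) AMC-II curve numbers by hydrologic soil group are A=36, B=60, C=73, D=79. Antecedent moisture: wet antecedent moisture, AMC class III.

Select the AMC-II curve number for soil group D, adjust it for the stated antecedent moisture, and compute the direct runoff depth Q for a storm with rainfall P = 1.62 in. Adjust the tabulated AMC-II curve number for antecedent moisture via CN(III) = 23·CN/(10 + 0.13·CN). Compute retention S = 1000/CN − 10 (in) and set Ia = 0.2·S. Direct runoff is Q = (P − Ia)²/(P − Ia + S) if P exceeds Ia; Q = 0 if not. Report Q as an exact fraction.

Q = 5306878443/7000810150 in ≈ 0.758 in

NRCS table: woods, fair condition, soil group D → CN(II) = 79
Wet (AMC III): CN(III) = 23·79/(10 + 0.13·79) = 1817/(2027/100) = 181700/2027 ≈ 89.640
S = 1000/(181700/2027) − 10 = 2100/1817 in ≈ 1.156 in
Initial abstraction Ia = S/5 = (2100/1817)/5 = 420/1817 ≈ 0.231 in
Excess rainfall: 1.620 − 0.231 = 1.389 in; P > Ia so Q > 0
Q: (126177/90850)² ÷ (231177/90850) = 5306878443/7000810150 in (≈ 0.758 in)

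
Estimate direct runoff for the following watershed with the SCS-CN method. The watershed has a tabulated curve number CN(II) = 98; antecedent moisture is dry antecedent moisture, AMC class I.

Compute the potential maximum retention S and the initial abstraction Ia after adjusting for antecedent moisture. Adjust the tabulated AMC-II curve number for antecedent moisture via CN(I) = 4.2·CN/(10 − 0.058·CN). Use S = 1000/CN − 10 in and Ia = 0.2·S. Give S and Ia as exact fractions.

Adjust CN=98 to AMC I: 4.2·98/(10 − 0.058·98) → (2058/5) ÷ (1079/250) = 102900/1079 ≈ 95.366
Retention S: 1000/CN − 10 with CN=95.366 → S = 500/1029 ≈ 0.486 in
Ia = 0.2·(500/1029) = 100/1029 in ≈ 0.097 in

S = 500/1029 in ≈ 0.486 in; Ia = 100/1029 in ≈ 0.097 in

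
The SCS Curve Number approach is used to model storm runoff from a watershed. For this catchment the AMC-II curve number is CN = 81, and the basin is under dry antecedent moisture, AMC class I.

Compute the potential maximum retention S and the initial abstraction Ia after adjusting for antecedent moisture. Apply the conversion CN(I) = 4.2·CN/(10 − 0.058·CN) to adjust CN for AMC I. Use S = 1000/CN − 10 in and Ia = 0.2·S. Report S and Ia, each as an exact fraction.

S = 9500/1701 in ≈ 5.585 in; Ia = 1900/1701 in ≈ 1.117 in

Adjust CN=81 to AMC I: 4.2·81/(10 − 0.058·81) → (1701/5) ÷ (2651/500) = 170100/2651 ≈ 64.164
Max retention: S = 1000/(170100/2651) − 10 = 9500/1701 in (≈ 5.585 in)
Initial abstraction Ia = S/5 = (9500/1701)/5 = 1900/1701 ≈ 1.117 in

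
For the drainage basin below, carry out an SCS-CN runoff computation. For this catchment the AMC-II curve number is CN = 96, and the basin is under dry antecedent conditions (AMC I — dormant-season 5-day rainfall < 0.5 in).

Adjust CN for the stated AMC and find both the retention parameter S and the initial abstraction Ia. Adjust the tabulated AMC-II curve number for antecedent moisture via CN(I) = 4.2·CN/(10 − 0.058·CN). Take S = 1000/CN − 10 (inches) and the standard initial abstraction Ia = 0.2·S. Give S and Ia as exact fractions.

S = 125/126 in ≈ 0.992 in; Ia = 25/126 in ≈ 0.198 in

Adjust CN=96 to AMC I: 4.2·96/(10 − 0.058·96) → (2016/5) ÷ (554/125) = 25200/277 ≈ 90.975
Retention S: 1000/CN − 10 with CN=90.975 → S = 125/126 ≈ 0.992 in
Ia = 0.2·(125/126) = 25/126 in ≈ 0.198 in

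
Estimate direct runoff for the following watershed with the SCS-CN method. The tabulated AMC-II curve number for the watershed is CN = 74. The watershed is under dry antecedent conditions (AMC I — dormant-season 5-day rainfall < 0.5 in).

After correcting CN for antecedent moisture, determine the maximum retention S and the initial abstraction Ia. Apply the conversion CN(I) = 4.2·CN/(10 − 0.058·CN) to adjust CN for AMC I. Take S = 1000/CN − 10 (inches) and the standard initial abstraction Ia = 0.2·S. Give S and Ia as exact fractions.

Dry (AMC I): CN(I) = 4.2·74/(10 − 0.058·74) = (1554/5)/(1427/250) = 77700/1427 ≈ 54.450
Retention S: 1000/CN − 10 with CN=54.450 → S = 6500/777 ≈ 8.366 in
Ia = 0.2·(6500/777) = 1300/777 in ≈ 1.673 in

S = 6500/777 in ≈ 8.366 in; Ia = 1300/777 in ≈ 1.673 in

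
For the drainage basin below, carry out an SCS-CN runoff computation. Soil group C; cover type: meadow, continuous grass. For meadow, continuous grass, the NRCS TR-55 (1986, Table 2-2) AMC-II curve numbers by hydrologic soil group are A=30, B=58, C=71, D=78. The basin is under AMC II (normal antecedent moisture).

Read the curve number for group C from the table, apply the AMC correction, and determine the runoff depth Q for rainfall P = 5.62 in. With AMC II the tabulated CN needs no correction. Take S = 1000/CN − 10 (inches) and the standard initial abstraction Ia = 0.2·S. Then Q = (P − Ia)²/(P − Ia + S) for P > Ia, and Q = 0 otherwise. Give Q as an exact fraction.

Q = 290736601/112006050 in ≈ 2.596 in

NRCS table: meadow, continuous grass, soil group C → CN(II) = 71
Average conditions: CN = 71 (no AMC adjustment).
Max retention: S = 1000/71 − 10 = 290/71 in (≈ 4.085 in)
Ia = 0.2S: 0.2·4.085 = 0.817 in (exactly 58/71)
P − Ia = 5.620 − 0.817 = 17051/3550 ≈ 4.803 in (> 0, runoff occurs)
Runoff Q = (P−Ia)²/(P−Ia+S) = (4.803)²/(4.803+4.085) = 290736601/112006050 ≈ 2.596 in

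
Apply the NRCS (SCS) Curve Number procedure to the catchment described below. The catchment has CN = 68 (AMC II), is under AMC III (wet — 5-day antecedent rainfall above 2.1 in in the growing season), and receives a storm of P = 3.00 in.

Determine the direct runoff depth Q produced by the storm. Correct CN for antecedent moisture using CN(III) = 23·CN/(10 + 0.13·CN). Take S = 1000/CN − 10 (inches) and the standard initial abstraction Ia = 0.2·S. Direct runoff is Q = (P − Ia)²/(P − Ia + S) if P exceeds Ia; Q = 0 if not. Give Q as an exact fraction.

CN(III) from CN(II)=68: (23·68)/(10 + 0.13·68) = 39100/471 ≈ 83.015
Retention S: 1000/CN − 10 with CN=83.015 → S = 800/391 ≈ 2.046 in
Ia = 0.2·(800/391) = 160/391 in ≈ 0.409 in
Since P=3.000 > Ia=0.409: effective rainfall P−Ia = 1013/391 in
Q = (1013/391)²/((1013/391) + 800/391) = (1026169/152881)/(1813/391) = 1026169/708883 in ≈ 1.448 in

Q = 1026169/708883 in ≈ 1.448 in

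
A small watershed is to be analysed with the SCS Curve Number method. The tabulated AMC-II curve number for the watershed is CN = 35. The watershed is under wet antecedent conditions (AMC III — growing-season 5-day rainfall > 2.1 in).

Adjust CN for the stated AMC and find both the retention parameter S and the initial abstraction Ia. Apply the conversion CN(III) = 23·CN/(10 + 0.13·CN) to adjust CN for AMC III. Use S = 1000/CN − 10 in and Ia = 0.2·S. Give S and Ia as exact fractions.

S = 1300/161 in ≈ 8.075 in; Ia = 260/161 in ≈ 1.615 in

Adjust CN=35 to AMC III: 23·35/(10 + 0.13·35) → 805 ÷ (291/20) = 16100/291 ≈ 55.326
S = 1000/(16100/291) − 10 = 1300/161 in ≈ 8.075 in
Ia = 0.2·(1300/161) = 260/161 in ≈ 1.615 in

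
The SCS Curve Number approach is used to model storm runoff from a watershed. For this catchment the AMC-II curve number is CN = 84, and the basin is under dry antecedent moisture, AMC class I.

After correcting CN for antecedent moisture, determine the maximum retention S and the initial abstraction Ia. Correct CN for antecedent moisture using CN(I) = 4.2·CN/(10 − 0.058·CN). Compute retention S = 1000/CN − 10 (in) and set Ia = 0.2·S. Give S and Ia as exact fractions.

S = 2000/441 in ≈ 4.535 in; Ia = 400/441 in ≈ 0.907 in

Adjust CN=84 to AMC I: 4.2·84/(10 − 0.058·84) → (1764/5) ÷ (641/125) = 44100/641 ≈ 68.799
Retention S: 1000/CN − 10 with CN=68.799 → S = 2000/441 ≈ 4.535 in
Ia = 0.2·(2000/441) = 400/441 in ≈ 0.907 in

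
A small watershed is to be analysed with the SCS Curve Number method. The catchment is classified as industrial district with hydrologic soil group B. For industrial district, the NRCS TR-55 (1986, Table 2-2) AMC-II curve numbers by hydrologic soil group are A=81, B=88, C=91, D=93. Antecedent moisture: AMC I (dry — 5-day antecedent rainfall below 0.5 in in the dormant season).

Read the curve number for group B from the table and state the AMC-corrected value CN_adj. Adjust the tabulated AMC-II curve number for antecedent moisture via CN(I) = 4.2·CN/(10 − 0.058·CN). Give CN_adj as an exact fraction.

CN_adj = 3850/51 ≈ 75.490

NRCS table: industrial district, soil group B → CN(II) = 88
Adjust CN=88 to AMC I: 4.2·88/(10 − 0.058·88) → (1848/5) ÷ (612/125) = 3850/51 ≈ 75.490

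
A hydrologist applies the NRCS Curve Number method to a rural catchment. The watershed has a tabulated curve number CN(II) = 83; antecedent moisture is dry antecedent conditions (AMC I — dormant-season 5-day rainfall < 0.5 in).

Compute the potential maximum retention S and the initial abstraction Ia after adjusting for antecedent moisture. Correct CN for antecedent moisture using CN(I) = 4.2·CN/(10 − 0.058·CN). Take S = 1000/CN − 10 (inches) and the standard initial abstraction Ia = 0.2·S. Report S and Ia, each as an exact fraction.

Dry (AMC I): CN(I) = 4.2·83/(10 − 0.058·83) = (1743/5)/(2593/500) = 174300/2593 ≈ 67.219
Retention S: 1000/CN − 10 with CN=67.219 → S = 8500/1743 ≈ 4.877 in
Initial abstraction Ia = S/5 = (8500/1743)/5 = 1700/1743 ≈ 0.975 in

S = 8500/1743 in ≈ 4.877 in; Ia = 1700/1743 in ≈ 0.975 in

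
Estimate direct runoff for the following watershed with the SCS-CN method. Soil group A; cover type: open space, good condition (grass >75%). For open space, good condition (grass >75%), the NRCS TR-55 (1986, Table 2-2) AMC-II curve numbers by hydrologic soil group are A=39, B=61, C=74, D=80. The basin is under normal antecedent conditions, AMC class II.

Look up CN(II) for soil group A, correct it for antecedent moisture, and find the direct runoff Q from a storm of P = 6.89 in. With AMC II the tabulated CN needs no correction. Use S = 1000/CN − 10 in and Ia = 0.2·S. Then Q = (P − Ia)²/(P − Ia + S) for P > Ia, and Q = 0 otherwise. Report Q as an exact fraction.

Q = 215238241/295116900 in ≈ 0.729 in

NRCS table: open space, good condition (grass >75%), soil group A → CN(II) = 39
CN(II) = 39; AMC II needs no correction.
Max retention: S = 1000/39 − 10 = 610/39 in (≈ 15.641 in)
Initial abstraction Ia = S/5 = (610/39)/5 = 122/39 ≈ 3.128 in
Excess rainfall: 6.890 − 3.128 = 3.762 in; P > Ia so Q > 0
Q = (14671/3900)²/((14671/3900) + 610/39) = (215238241/15210000)/(75671/3900) = 215238241/295116900 in ≈ 0.729 in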